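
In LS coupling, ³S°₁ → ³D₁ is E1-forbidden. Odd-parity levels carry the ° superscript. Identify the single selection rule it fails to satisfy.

Reading off the term symbols: S 1→1, L 0→2, J 1→1, parity odd→even.
Parity must change: odd → even — satisfied.
ΔL = 0, ±1 (not L=0↔0): L: 0 → 2, ΔL = +2 — violated.
ΔS = 0: S: 1 → 1 — satisfied.
ΔJ = 0, ±1 (not J=0↔0): J: 1 → 1, ΔJ = +0 — satisfied.

the ΔL = 0, ±1 rule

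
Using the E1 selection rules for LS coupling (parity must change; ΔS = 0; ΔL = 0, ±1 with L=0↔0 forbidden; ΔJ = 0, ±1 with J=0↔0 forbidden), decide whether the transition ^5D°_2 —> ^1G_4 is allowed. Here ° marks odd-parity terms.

Initial level: S=2, L=2, J=2, parity odd. Final level: S=0, L=4, J=4, parity even.
Parity must change: odd → even — satisfied.
ΔS = 0: S: 2 → 0 — violated.
ΔL = 0, ±1 (not L=0↔0): L: 2 → 4, ΔL = +2 — violated.
ΔJ = 0, ±1 (not J=0↔0): J: 2 → 4, ΔJ = +2 — violated.
Rule(s) violated: ΔS, ΔL, ΔJ.

forbidden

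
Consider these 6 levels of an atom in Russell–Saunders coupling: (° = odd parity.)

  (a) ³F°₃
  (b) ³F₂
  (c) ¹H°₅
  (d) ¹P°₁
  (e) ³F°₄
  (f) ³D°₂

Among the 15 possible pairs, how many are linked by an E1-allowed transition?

(a)–(b): allowed.
(a)–(c): forbidden (parity, ΔS, ΔL, ΔJ).
(a)–(d): forbidden (parity, ΔS, ΔL, ΔJ).
(a)–(e): forbidden (parity).
(a)–(f): forbidden (parity).
(b)–(c): forbidden (ΔS, ΔL, ΔJ).
(b)–(d): forbidden (ΔS, ΔL).
(b)–(e): forbidden (ΔJ).
(b)–(f): allowed.
(c)–(d): forbidden (parity, ΔL, ΔJ).
(c)–(e): forbidden (parity, ΔS, ΔL).
(c)–(f): forbidden (parity, ΔS, ΔL, ΔJ).
(d)–(e): forbidden (parity, ΔS, ΔL, ΔJ).
(d)–(f): forbidden (parity, ΔS).
(e)–(f): forbidden (parity, ΔJ).
Allowed pairs: 2 of 15.

2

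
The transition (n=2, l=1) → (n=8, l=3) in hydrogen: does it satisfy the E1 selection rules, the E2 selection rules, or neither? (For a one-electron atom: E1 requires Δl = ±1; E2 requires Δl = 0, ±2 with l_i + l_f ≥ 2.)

Δl = 3 − 1 = +2; l_i + l_f = 4.
E1 (Δl = ±1): not satisfied.
E2 (Δl = 0,±2, l_i+l_f ≥ 2): satisfied.

E2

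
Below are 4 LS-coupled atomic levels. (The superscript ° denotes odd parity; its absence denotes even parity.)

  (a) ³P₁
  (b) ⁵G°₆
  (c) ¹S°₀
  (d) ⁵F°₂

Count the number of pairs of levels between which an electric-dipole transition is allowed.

0

(a)–(b): forbidden (ΔS, ΔL, ΔJ).
(a)–(c): forbidden (ΔS).
(a)–(d): forbidden (ΔS, ΔL).
(b)–(c): forbidden (parity, ΔS, ΔL, ΔJ).
(b)–(d): forbidden (parity, ΔJ).
(c)–(d): forbidden (parity, ΔS, ΔL, ΔJ).
Allowed pairs: 0 of 6.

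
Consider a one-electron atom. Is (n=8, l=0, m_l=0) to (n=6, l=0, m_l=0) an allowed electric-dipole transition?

Initial l = 0, final l = 0, so Δl = +0. E1 requires Δl = ±1: ✗.
Δm_l = 0 − (0) = +0. E1 requires Δm_l = 0, ±1: ✓.
The transition is electric-dipole forbidden.

forbidden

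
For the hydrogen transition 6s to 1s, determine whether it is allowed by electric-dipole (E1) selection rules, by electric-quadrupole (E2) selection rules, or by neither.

neither

Δl = 0 − 0 = +0; l_i + l_f = 0.
E1 (Δl = ±1): not satisfied.
E2 (Δl = 0,±2, l_i+l_f ≥ 2): not satisfied.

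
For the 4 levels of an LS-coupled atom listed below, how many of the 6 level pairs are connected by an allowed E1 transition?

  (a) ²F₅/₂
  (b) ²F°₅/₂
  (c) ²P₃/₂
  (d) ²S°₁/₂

2

(a)–(b): allowed.
(a)–(c): forbidden (parity, ΔL).
(a)–(d): forbidden (ΔL, ΔJ).
(b)–(c): forbidden (ΔL).
(b)–(d): forbidden (parity, ΔL, ΔJ).
(c)–(d): allowed.
Allowed pairs: 2 of 6.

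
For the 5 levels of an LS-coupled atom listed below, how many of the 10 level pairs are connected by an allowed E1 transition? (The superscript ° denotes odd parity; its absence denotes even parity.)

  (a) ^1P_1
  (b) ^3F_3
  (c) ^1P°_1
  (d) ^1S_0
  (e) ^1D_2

(a)–(b): forbidden (parity, ΔS, ΔL, ΔJ).
(a)–(c): allowed.
(a)–(d): forbidden (parity).
(a)–(e): forbidden (parity).
(b)–(c): forbidden (ΔS, ΔL, ΔJ).
(b)–(d): forbidden (parity, ΔS, ΔL, ΔJ).
(b)–(e): forbidden (parity, ΔS).
(c)–(d): allowed.
(c)–(e): allowed.
(d)–(e): forbidden (parity, ΔL, ΔJ).
Allowed pairs: 3 of 10.

3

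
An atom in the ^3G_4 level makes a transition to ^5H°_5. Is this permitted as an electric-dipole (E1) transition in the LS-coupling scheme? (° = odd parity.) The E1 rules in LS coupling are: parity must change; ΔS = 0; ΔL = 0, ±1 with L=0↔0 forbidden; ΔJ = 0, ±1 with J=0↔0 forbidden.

Parity must change: even → odd — passes.
ΔS = 0: S: 1 → 2 — fails.
ΔL = 0, ±1 (not L=0↔0): L: 4 → 5, ΔL = +1 — passes.
ΔJ = 0, ±1 (not J=0↔0): J: 4 → 5, ΔJ = +1 — passes.
Rule(s) violated: ΔS.

forbidden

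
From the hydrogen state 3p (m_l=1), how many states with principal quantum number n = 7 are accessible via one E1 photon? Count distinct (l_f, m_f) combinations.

E1 requires Δl = ±1, so l_f ∈ {0, 2}; with 0 ≤ l_f ≤ n_f−1 = 6, the allowed l_f values are {0, 2}.
For l_f = 0: m_f ∈ {m_i−1, m_i, m_i+1} ∩ [−0, 0] = {0} → 1 state.
For l_f = 2: m_f ∈ {m_i−1, m_i, m_i+1} ∩ [−2, 2] = {0, 1, 2} → 3 states.
Total: 4.

4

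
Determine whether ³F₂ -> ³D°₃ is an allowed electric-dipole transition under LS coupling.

Reading off the term symbols: S 1→1, L 3→2, J 2→3, parity even→odd.
Parity must change: even → odd — satisfied.
ΔS = 0: S: 1 → 1 — satisfied.
ΔL = 0, ±1 (not L=0↔0): L: 3 → 2, ΔL = -1 — satisfied.
ΔJ = 0, ±1 (not J=0↔0): J: 2 → 3, ΔJ = +1 — satisfied.
All four E1 rules are satisfied.

allowed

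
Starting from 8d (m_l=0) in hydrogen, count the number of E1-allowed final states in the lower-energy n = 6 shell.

E1 requires Δl = ±1, so l_f ∈ {1, 3}; with 0 ≤ l_f ≤ n_f−1 = 5, the allowed l_f values are {1, 3}.
For l_f = 1: m_f ∈ {m_i−1, m_i, m_i+1} ∩ [−1, 1] = {-1, 0, 1} → 3 states.
For l_f = 3: m_f ∈ {m_i−1, m_i, m_i+1} ∩ [−3, 3] = {-1, 0, 1} → 3 states.
Total: 6.

6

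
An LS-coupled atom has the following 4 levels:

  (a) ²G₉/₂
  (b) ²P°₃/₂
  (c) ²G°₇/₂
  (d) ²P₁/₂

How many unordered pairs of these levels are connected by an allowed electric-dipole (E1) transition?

(a)–(b): forbidden (ΔL, ΔJ).
(a)–(c): allowed.
(a)–(d): forbidden (parity, ΔL, ΔJ).
(b)–(c): forbidden (parity, ΔL, ΔJ).
(b)–(d): allowed.
(c)–(d): forbidden (ΔL, ΔJ).
Allowed pairs: 2 of 6.

2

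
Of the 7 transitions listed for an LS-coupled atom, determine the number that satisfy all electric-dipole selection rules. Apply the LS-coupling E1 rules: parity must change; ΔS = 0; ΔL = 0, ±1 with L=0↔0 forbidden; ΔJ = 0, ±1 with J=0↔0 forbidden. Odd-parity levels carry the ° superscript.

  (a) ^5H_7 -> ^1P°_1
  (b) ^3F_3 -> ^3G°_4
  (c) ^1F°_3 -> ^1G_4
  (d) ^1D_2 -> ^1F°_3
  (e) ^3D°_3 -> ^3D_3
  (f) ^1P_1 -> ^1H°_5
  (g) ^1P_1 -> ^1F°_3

(a) forbidden (ΔS, ΔL, ΔJ fail)
(b) allowed
(c) allowed
(d) allowed
(e) allowed
(f) forbidden (ΔL, ΔJ fail)
(g) forbidden (ΔL, ΔJ fail)
Total allowed: 4 of 7.

4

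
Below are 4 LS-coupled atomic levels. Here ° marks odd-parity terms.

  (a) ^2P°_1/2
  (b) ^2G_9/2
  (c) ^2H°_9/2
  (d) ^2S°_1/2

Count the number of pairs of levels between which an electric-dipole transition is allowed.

1

(a)–(b): forbidden (ΔL, ΔJ).
(a)–(c): forbidden (parity, ΔL, ΔJ).
(a)–(d): forbidden (parity).
(b)–(c): allowed.
(b)–(d): forbidden (ΔL, ΔJ).
(c)–(d): forbidden (parity, ΔL, ΔJ).
Allowed pairs: 1 of 6.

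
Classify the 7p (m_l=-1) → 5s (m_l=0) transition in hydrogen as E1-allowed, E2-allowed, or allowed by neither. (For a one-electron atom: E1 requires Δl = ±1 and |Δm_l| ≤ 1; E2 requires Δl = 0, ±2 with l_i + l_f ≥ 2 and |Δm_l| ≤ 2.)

E1

Δl = 0 − 1 = -1; l_i + l_f = 1.
Δm_l = +1.
E1 (Δl = ±1, |Δm_l| ≤ 1): satisfied.
E2 (Δl = 0,±2, l_i+l_f ≥ 2, |Δm_l| ≤ 2): not satisfied.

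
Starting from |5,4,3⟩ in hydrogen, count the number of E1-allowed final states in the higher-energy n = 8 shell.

5

E1 requires Δl = ±1, so l_f ∈ {3, 5}; with 0 ≤ l_f ≤ n_f−1 = 7, the allowed l_f values are {3, 5}.
For l_f = 3: m_f ∈ {m_i−1, m_i, m_i+1} ∩ [−3, 3] = {2, 3} → 2 states.
For l_f = 5: m_f ∈ {m_i−1, m_i, m_i+1} ∩ [−5, 5] = {2, 3, 4} → 3 states.
Total: 5.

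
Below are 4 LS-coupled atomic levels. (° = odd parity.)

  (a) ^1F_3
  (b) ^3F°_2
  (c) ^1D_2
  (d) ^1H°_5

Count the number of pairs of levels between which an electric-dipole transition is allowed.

0

(a)–(b): forbidden (ΔS).
(a)–(c): forbidden (parity).
(a)–(d): forbidden (ΔL, ΔJ).
(b)–(c): forbidden (ΔS).
(b)–(d): forbidden (parity, ΔS, ΔL, ΔJ).
(c)–(d): forbidden (ΔL, ΔJ).
Allowed pairs: 0 of 6.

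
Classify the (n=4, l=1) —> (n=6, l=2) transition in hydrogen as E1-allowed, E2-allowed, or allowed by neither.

E1

Δl = 2 − 1 = +1; l_i + l_f = 3.
E1 (Δl = ±1): satisfied.
E2 (Δl = 0,±2, l_i+l_f ≥ 2): not satisfied.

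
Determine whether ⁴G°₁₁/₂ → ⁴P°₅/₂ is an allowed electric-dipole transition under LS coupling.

forbidden

Initial level: S=3/2, L=4, J=11/2, parity odd. Final level: S=3/2, L=1, J=5/2, parity odd.
Parity must change: odd → odd — violated.
ΔS = 0: S: 3/2 → 3/2 — satisfied.
ΔL = 0, ±1 (not L=0↔0): L: 4 → 1, ΔL = -3 — violated.
ΔJ = 0, ±1 (not J=0↔0): J: 11/2 → 5/2, ΔJ = -3 — violated.
Rule(s) violated: parity, ΔL, ΔJ.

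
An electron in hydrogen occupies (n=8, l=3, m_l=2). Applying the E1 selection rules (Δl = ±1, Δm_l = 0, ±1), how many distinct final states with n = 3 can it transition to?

E1 requires Δl = ±1, so l_f ∈ {2, 4}; with 0 ≤ l_f ≤ n_f−1 = 2, the allowed l_f values are {2}.
For l_f = 2: m_f ∈ {m_i−1, m_i, m_i+1} ∩ [−2, 2] = {1, 2} → 2 states.
Total: 2.

2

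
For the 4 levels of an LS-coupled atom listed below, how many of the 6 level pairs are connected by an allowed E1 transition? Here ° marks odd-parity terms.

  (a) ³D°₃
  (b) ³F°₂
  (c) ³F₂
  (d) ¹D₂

(a)–(b): forbidden (parity).
(a)–(c): allowed.
(a)–(d): forbidden (ΔS).
(b)–(c): allowed.
(b)–(d): forbidden (ΔS).
(c)–(d): forbidden (parity, ΔS).
Allowed pairs: 2 of 6.

2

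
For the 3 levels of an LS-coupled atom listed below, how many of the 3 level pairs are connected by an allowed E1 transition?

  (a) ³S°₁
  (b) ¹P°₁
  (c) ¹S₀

1

(a)–(b): forbidden (parity, ΔS).
(a)–(c): forbidden (ΔS, ΔL).
(b)–(c): allowed.
Allowed pairs: 1 of 3.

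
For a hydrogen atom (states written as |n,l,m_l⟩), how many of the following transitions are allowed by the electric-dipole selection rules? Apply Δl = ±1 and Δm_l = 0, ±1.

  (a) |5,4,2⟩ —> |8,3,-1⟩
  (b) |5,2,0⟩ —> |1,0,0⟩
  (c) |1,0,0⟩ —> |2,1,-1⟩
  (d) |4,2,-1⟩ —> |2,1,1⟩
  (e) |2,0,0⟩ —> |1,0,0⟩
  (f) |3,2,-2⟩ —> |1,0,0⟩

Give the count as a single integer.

(a) forbidden — Δm_l = -3 (E1 requires Δm_l = 0, ±1)
(b) forbidden — Δl = -2 (E1 requires Δl = ±1)
(c) allowed
(d) forbidden — Δm_l = +2 (E1 requires Δm_l = 0, ±1)
(e) forbidden — Δl = +0 (E1 requires Δl = ±1)
(f) forbidden — Δl = -2 (E1 requires Δl = ±1); Δm_l = +2 (E1 requires Δm_l = 0, ±1)
Total allowed: 1 of 6.

1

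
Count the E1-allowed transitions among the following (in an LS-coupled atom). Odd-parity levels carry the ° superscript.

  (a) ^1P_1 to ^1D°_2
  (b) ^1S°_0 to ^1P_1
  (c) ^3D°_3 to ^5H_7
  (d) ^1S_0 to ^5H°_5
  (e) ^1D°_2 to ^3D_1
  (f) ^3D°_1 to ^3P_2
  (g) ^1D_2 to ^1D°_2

(a) allowed
(b) allowed
(c) forbidden (ΔS, ΔL, ΔJ fail)
(d) forbidden (ΔS, ΔL, ΔJ fail)
(e) forbidden (ΔS fails)
(f) allowed
(g) allowed
Total allowed: 4 of 7.

4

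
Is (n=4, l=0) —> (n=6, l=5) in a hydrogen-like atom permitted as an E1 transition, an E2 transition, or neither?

Δl = 5 − 0 = +5; l_i + l_f = 5.
E1 (Δl = ±1): not satisfied.
E2 (Δl = 0,±2, l_i+l_f ≥ 2): not satisfied.

neither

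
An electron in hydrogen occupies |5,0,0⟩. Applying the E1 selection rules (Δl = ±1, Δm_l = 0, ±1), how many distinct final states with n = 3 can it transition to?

3

E1 requires Δl = ±1, so l_f ∈ {-1, 1}; with 0 ≤ l_f ≤ n_f−1 = 2, the allowed l_f values are {1}.
For l_f = 1: m_f ∈ {m_i−1, m_i, m_i+1} ∩ [−1, 1] = {-1, 0, 1} → 3 states.
Total: 3.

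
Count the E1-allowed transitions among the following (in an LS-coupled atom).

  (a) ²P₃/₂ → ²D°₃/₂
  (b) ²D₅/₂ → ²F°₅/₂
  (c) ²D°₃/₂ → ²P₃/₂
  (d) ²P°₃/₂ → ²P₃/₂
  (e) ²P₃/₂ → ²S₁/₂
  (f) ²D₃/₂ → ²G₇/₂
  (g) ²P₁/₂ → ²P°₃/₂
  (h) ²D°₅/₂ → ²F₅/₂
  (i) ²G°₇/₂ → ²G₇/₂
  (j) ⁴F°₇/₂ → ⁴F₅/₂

8

(a) allowed
(b) allowed
(c) allowed
(d) allowed
(e) forbidden (parity fails)
(f) forbidden (parity, ΔL, ΔJ fail)
(g) allowed
(h) allowed
(i) allowed
(j) allowed
Total allowed: 8 of 10.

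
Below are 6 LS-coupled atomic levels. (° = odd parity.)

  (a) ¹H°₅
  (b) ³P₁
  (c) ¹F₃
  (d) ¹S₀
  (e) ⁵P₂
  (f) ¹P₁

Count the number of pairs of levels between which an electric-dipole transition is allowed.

(a)–(b): forbidden (ΔS, ΔL, ΔJ).
(a)–(c): forbidden (ΔL, ΔJ).
(a)–(d): forbidden (ΔL, ΔJ).
(a)–(e): forbidden (ΔS, ΔL, ΔJ).
(a)–(f): forbidden (ΔL, ΔJ).
(b)–(c): forbidden (parity, ΔS, ΔL, ΔJ).
(b)–(d): forbidden (parity, ΔS).
(b)–(e): forbidden (parity, ΔS).
(b)–(f): forbidden (parity, ΔS).
(c)–(d): forbidden (parity, ΔL, ΔJ).
(c)–(e): forbidden (parity, ΔS, ΔL).
(c)–(f): forbidden (parity, ΔL, ΔJ).
(d)–(e): forbidden (parity, ΔS, ΔJ).
(d)–(f): forbidden (parity).
(e)–(f): forbidden (parity, ΔS).
Allowed pairs: 0 of 15.

0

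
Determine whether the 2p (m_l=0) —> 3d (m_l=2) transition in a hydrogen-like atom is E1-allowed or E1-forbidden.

Δl = 2 − 1 = +1; the E1 rule Δl = ±1 is ok.
Δm_l = 2 − (0) = +2. E1 requires Δm_l = 0, ±1: fails.
The transition is electric-dipole forbidden.

forbidden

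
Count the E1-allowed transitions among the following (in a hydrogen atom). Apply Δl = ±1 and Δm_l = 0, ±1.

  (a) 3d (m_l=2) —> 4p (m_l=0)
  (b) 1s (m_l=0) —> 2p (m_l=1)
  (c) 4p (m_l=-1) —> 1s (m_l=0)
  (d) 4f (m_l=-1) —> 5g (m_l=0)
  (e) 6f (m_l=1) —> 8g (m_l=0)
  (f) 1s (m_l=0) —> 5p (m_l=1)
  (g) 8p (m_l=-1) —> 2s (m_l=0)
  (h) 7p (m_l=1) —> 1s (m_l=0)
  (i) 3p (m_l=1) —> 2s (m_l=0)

(a) forbidden — Δm_l = -2 (E1 requires Δm_l = 0, ±1)
(b) allowed
(c) allowed
(d) allowed
(e) allowed
(f) allowed
(g) allowed
(h) allowed
(i) allowed
Total allowed: 8 of 9.

8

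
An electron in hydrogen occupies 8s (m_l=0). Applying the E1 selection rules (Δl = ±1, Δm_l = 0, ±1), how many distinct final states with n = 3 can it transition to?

3

E1 requires Δl = ±1, so l_f ∈ {-1, 1}; with 0 ≤ l_f ≤ n_f−1 = 2, the allowed l_f values are {1}.
For l_f = 1: m_f ∈ {m_i−1, m_i, m_i+1} ∩ [−1, 1] = {-1, 0, 1} → 3 states.
Total: 3.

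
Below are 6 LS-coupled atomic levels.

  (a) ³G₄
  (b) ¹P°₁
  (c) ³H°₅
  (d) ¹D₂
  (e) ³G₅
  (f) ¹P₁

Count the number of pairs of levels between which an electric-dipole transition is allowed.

4

(a)–(b): forbidden (ΔS, ΔL, ΔJ).
(a)–(c): allowed.
(a)–(d): forbidden (parity, ΔS, ΔL, ΔJ).
(a)–(e): forbidden (parity).
(a)–(f): forbidden (parity, ΔS, ΔL, ΔJ).
(b)–(c): forbidden (parity, ΔS, ΔL, ΔJ).
(b)–(d): allowed.
(b)–(e): forbidden (ΔS, ΔL, ΔJ).
(b)–(f): allowed.
(c)–(d): forbidden (ΔS, ΔL, ΔJ).
(c)–(e): allowed.
(c)–(f): forbidden (ΔS, ΔL, ΔJ).
(d)–(e): forbidden (parity, ΔS, ΔL, ΔJ).
(d)–(f): forbidden (parity).
(e)–(f): forbidden (parity, ΔS, ΔL, ΔJ).
Allowed pairs: 4 of 15.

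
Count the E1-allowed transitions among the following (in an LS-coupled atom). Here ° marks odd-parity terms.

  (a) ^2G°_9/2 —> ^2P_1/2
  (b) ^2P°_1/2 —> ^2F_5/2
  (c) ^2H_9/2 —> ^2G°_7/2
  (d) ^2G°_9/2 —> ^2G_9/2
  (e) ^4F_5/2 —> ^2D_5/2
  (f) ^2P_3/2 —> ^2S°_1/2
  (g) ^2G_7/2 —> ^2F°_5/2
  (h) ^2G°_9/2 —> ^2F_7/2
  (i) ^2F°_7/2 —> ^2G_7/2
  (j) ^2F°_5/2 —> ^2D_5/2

7

(a) forbidden (ΔL, ΔJ fail)
(b) forbidden (ΔL, ΔJ fail)
(c) allowed
(d) allowed
(e) forbidden (parity, ΔS fail)
(f) allowed
(g) allowed
(h) allowed
(i) allowed
(j) allowed
Total allowed: 7 of 10.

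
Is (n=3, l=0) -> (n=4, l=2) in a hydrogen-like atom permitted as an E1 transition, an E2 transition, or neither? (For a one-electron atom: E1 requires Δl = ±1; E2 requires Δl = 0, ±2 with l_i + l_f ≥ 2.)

E2

Δl = 2 − 0 = +2; l_i + l_f = 2.
E1 (Δl = ±1): not satisfied.
E2 (Δl = 0,±2, l_i+l_f ≥ 2): satisfied.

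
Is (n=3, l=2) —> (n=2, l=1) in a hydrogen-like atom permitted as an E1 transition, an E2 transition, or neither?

Δl = 1 − 2 = -1; l_i + l_f = 3.
E1 (Δl = ±1): satisfied.
E2 (Δl = 0,±2, l_i+l_f ≥ 2): not satisfied.

E1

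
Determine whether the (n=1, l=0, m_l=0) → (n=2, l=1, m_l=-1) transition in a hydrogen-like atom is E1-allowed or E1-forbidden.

allowed

l: 0 → 1 (Δl = +1). Δl = ±1 satisfied.
Δm_l = -1 − (0) = -1. E1 requires Δm_l = 0, ±1: satisfied.
All E1 selection rules are satisfied.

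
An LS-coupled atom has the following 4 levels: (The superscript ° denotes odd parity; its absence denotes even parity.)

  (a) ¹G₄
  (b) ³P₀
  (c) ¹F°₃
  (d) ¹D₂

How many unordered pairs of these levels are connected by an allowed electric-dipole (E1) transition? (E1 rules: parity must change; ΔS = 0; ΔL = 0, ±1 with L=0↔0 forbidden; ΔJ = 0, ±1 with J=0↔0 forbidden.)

2

(a)–(b): forbidden (parity, ΔS, ΔL, ΔJ).
(a)–(c): allowed.
(a)–(d): forbidden (parity, ΔL, ΔJ).
(b)–(c): forbidden (ΔS, ΔL, ΔJ).
(b)–(d): forbidden (parity, ΔS, ΔJ).
(c)–(d): allowed.
Allowed pairs: 2 of 6.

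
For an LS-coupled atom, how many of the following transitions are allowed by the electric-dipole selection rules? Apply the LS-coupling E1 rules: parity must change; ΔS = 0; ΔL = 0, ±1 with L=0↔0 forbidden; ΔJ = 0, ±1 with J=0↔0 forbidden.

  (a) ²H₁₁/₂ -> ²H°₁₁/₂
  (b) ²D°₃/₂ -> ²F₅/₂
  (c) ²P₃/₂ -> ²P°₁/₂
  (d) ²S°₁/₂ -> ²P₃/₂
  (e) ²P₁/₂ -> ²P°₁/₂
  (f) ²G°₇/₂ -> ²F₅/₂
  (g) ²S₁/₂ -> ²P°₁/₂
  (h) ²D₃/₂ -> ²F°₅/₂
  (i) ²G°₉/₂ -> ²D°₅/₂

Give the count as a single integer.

8

(a) allowed
(b) allowed
(c) allowed
(d) allowed
(e) allowed
(f) allowed
(g) allowed
(h) allowed
(i) forbidden (parity, ΔL, ΔJ fail)
Total allowed: 8 of 9.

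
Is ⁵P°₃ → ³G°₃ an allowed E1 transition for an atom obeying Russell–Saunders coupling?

Initial level: S=2, L=1, J=3, parity odd. Final level: S=1, L=4, J=3, parity odd.
ΔL = 0, ±1 (not L=0↔0): L: 1 → 4, ΔL = +3 — fails.
Parity must change: odd → odd — fails.
ΔS = 0: S: 2 → 1 — fails.
ΔJ = 0, ±1 (not J=0↔0): J: 3 → 3, ΔJ = +0 — passes.
Rule(s) violated: parity, ΔS, ΔL.

forbidden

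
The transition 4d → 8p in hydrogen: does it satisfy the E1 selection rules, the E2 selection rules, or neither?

E1

Δl = 1 − 2 = -1; l_i + l_f = 3.
E1 (Δl = ±1): satisfied.
E2 (Δl = 0,±2, l_i+l_f ≥ 2): not satisfied.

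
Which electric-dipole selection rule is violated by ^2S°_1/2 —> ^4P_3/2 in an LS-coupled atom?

the ΔS = 0 rule

Initial level: S=1/2, L=0, J=1/2, parity odd. Final level: S=3/2, L=1, J=3/2, parity even.
Parity must change: odd → even — passes.
ΔS = 0: S: 1/2 → 3/2 — fails.
ΔL = 0, ±1 (not L=0↔0): L: 0 → 1, ΔL = +1 — passes.
ΔJ = 0, ±1 (not J=0↔0): J: 1/2 → 3/2, ΔJ = +1 — passes.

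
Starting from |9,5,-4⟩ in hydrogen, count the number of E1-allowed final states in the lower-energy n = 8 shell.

5

E1 requires Δl = ±1, so l_f ∈ {4, 6}; with 0 ≤ l_f ≤ n_f−1 = 7, the allowed l_f values are {4, 6}.
For l_f = 4: m_f ∈ {m_i−1, m_i, m_i+1} ∩ [−4, 4] = {-4, -3} → 2 states.
For l_f = 6: m_f ∈ {m_i−1, m_i, m_i+1} ∩ [−6, 6] = {-5, -4, -3} → 3 states.
Total: 5.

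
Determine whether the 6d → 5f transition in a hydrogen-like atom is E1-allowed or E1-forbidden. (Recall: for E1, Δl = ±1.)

Δl = 3 − 2 = +1; the E1 rule Δl = ±1 is passes.
All E1 selection rules are satisfied.

allowed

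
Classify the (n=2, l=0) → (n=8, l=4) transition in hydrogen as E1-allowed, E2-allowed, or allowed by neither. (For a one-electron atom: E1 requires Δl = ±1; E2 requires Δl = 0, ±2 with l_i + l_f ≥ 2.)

neither

Δl = 4 − 0 = +4; l_i + l_f = 4.
E1 (Δl = ±1): not satisfied.
E2 (Δl = 0,±2, l_i+l_f ≥ 2): not satisfied.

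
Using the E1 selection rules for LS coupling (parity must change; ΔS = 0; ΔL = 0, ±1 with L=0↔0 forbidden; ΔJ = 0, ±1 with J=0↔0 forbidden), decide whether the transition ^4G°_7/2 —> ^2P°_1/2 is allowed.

Initial level: S=3/2, L=4, J=7/2, parity odd. Final level: S=1/2, L=1, J=1/2, parity odd.
ΔS = 0: S: 3/2 → 1/2 — violated.
ΔJ = 0, ±1 (not J=0↔0): J: 7/2 → 1/2, ΔJ = -3 — violated.
ΔL = 0, ±1 (not L=0↔0): L: 4 → 1, ΔL = -3 — violated.
Parity must change: odd → odd — violated.
Rule(s) violated: parity, ΔS, ΔL, ΔJ.

forbidden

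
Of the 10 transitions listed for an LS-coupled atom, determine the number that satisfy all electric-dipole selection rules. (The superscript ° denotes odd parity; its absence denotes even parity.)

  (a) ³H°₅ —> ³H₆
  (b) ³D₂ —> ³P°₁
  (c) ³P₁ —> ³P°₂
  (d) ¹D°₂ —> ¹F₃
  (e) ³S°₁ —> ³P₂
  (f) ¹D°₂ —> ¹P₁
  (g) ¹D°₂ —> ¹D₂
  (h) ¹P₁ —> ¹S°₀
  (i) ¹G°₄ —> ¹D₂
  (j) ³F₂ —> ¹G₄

(a) allowed
(b) allowed
(c) allowed
(d) allowed
(e) allowed
(f) allowed
(g) allowed
(h) allowed
(i) forbidden (ΔL, ΔJ fail)
(j) forbidden (parity, ΔS, ΔJ fail)
Total allowed: 8 of 10.

8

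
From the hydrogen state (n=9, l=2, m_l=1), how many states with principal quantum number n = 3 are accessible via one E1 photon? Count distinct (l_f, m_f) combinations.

2

E1 requires Δl = ±1, so l_f ∈ {1, 3}; with 0 ≤ l_f ≤ n_f−1 = 2, the allowed l_f values are {1}.
For l_f = 1: m_f ∈ {m_i−1, m_i, m_i+1} ∩ [−1, 1] = {0, 1} → 2 states.
Total: 2.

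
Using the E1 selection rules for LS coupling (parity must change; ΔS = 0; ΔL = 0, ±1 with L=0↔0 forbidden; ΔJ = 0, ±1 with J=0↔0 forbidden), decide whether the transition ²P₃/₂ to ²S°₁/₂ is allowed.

Reading off the term symbols: S 1/2→1/2, L 1→0, J 3/2→1/2, parity even→odd.
Parity must change: even → odd — ✓.
ΔS = 0: S: 1/2 → 1/2 — ✓.
ΔL = 0, ±1 (not L=0↔0): L: 1 → 0, ΔL = -1 — ✓.
ΔJ = 0, ±1 (not J=0↔0): J: 3/2 → 1/2, ΔJ = -1 — ✓.
All four E1 rules are satisfied.

allowed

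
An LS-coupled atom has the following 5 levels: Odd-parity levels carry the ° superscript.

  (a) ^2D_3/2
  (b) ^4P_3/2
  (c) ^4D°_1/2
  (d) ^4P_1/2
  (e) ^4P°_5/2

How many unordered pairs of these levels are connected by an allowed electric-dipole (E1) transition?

3

(a)–(b): forbidden (parity, ΔS).
(a)–(c): forbidden (ΔS).
(a)–(d): forbidden (parity, ΔS).
(a)–(e): forbidden (ΔS).
(b)–(c): allowed.
(b)–(d): forbidden (parity).
(b)–(e): allowed.
(c)–(d): allowed.
(c)–(e): forbidden (parity, ΔJ).
(d)–(e): forbidden (ΔJ).
Allowed pairs: 3 of 10.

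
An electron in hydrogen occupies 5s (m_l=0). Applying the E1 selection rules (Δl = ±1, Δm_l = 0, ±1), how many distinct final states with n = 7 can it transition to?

3

E1 requires Δl = ±1, so l_f ∈ {-1, 1}; with 0 ≤ l_f ≤ n_f−1 = 6, the allowed l_f values are {1}.
For l_f = 1: m_f ∈ {m_i−1, m_i, m_i+1} ∩ [−1, 1] = {-1, 0, 1} → 3 states.
Total: 3.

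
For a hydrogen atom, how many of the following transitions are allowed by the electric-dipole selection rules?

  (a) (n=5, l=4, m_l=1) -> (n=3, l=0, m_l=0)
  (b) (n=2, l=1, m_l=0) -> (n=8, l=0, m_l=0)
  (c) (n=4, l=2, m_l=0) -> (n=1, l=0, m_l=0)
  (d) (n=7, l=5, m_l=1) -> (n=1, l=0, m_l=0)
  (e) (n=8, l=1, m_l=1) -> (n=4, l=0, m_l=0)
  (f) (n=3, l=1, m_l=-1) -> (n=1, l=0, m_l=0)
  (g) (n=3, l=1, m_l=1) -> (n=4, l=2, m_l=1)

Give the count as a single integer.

4

(a) forbidden — Δl = -4 (E1 requires Δl = ±1)
(b) allowed
(c) forbidden — Δl = -2 (E1 requires Δl = ±1)
(d) forbidden — Δl = -5 (E1 requires Δl = ±1)
(e) allowed
(f) allowed
(g) allowed
Total allowed: 4 of 7.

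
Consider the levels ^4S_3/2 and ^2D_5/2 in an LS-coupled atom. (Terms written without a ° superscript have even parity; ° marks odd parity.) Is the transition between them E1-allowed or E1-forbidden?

Reading off the term symbols: S 3/2→1/2, L 0→2, J 3/2→5/2, parity even→even.
Parity must change: even → even — violated.
ΔJ = 0, ±1 (not J=0↔0): J: 3/2 → 5/2, ΔJ = +1 — satisfied.
ΔL = 0, ±1 (not L=0↔0): L: 0 → 2, ΔL = +2 — violated.
ΔS = 0: S: 3/2 → 1/2 — violated.
Rule(s) violated: parity, ΔS, ΔL.

forbidden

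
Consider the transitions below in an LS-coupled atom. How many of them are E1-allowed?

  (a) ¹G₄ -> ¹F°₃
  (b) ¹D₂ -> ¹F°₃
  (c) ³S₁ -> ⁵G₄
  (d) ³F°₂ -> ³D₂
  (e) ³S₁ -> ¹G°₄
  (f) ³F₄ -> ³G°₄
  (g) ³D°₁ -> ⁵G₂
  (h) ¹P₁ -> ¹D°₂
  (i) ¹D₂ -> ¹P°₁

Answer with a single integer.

6

(a) allowed
(b) allowed
(c) forbidden (parity, ΔS, ΔL, ΔJ fail)
(d) allowed
(e) forbidden (ΔS, ΔL, ΔJ fail)
(f) allowed
(g) forbidden (ΔS, ΔL fail)
(h) allowed
(i) allowed
Total allowed: 6 of 9.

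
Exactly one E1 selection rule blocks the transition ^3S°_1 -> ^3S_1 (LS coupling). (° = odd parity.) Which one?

the L=0 ↔ L=0 exclusion

Parity must change: odd → even — ok.
ΔJ = 0, ±1 (not J=0↔0): J: 1 → 1, ΔJ = +0 — ok.
ΔL = 0, ±1 (not L=0↔0): L: 0 → 0, ΔL = +0 — fails.
ΔS = 0: S: 1 → 1 — ok.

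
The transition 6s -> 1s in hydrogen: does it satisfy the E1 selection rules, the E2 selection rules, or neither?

neither

Δl = 0 − 0 = +0; l_i + l_f = 0.
E1 (Δl = ±1): not satisfied.
E2 (Δl = 0,±2, l_i+l_f ≥ 2): not satisfied.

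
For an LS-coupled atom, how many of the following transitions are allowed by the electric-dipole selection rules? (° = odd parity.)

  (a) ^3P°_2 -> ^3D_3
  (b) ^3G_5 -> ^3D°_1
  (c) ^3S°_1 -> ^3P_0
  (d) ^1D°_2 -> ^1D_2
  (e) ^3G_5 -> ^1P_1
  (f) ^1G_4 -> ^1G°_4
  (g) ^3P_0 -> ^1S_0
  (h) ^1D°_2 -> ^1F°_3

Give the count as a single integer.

4

(a) allowed
(b) forbidden (ΔL, ΔJ fail)
(c) allowed
(d) allowed
(e) forbidden (parity, ΔS, ΔL, ΔJ fail)
(f) allowed
(g) forbidden (parity, ΔS, ΔJ fail)
(h) forbidden (parity fails)
Total allowed: 4 of 8.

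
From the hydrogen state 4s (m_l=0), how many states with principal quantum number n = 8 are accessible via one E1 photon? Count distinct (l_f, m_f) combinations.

E1 requires Δl = ±1, so l_f ∈ {-1, 1}; with 0 ≤ l_f ≤ n_f−1 = 7, the allowed l_f values are {1}.
For l_f = 1: m_f ∈ {m_i−1, m_i, m_i+1} ∩ [−1, 1] = {-1, 0, 1} → 3 states.
Total: 3.

3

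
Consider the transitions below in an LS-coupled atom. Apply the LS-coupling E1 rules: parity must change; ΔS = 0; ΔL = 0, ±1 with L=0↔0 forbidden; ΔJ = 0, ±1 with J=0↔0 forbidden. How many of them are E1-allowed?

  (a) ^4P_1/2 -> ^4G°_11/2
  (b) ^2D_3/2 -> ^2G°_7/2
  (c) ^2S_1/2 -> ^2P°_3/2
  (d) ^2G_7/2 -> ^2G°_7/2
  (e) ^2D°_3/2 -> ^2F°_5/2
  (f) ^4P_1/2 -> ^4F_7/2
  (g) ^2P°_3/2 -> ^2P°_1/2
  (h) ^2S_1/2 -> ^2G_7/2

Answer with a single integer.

(a) forbidden (ΔL, ΔJ fail)
(b) forbidden (ΔL, ΔJ fail)
(c) allowed
(d) allowed
(e) forbidden (parity fails)
(f) forbidden (parity, ΔL, ΔJ fail)
(g) forbidden (parity fails)
(h) forbidden (parity, ΔL, ΔJ fail)
Total allowed: 2 of 8.

2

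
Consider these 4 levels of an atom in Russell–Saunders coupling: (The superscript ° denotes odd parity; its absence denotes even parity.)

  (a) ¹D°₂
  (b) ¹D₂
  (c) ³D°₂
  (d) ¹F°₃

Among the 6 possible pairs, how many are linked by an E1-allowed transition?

2

(a)–(b): allowed.
(a)–(c): forbidden (parity, ΔS).
(a)–(d): forbidden (parity).
(b)–(c): forbidden (ΔS).
(b)–(d): allowed.
(c)–(d): forbidden (parity, ΔS).
Allowed pairs: 2 of 6.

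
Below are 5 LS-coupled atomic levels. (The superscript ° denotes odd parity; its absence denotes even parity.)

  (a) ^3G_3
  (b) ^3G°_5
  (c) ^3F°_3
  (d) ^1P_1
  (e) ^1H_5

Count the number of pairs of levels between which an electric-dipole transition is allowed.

(a)–(b): forbidden (ΔJ).
(a)–(c): allowed.
(a)–(d): forbidden (parity, ΔS, ΔL, ΔJ).
(a)–(e): forbidden (parity, ΔS, ΔJ).
(b)–(c): forbidden (parity, ΔJ).
(b)–(d): forbidden (ΔS, ΔL, ΔJ).
(b)–(e): forbidden (ΔS).
(c)–(d): forbidden (ΔS, ΔL, ΔJ).
(c)–(e): forbidden (ΔS, ΔL, ΔJ).
(d)–(e): forbidden (parity, ΔL, ΔJ).
Allowed pairs: 1 of 10.

1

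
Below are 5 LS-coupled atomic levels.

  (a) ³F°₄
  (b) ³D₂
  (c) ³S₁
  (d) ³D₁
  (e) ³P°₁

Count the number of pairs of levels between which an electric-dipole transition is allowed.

(a)–(b): forbidden (ΔJ).
(a)–(c): forbidden (ΔL, ΔJ).
(a)–(d): forbidden (ΔJ).
(a)–(e): forbidden (parity, ΔL, ΔJ).
(b)–(c): forbidden (parity, ΔL).
(b)–(d): forbidden (parity).
(b)–(e): allowed.
(c)–(d): forbidden (parity, ΔL).
(c)–(e): allowed.
(d)–(e): allowed.
Allowed pairs: 3 of 10.

3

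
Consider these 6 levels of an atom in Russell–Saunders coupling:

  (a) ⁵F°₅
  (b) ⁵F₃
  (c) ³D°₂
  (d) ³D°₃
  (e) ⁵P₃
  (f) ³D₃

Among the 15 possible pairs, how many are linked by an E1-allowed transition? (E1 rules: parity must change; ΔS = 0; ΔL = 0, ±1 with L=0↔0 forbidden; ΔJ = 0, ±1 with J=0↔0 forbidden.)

(a)–(b): forbidden (ΔJ).
(a)–(c): forbidden (parity, ΔS, ΔJ).
(a)–(d): forbidden (parity, ΔS, ΔJ).
(a)–(e): forbidden (ΔL, ΔJ).
(a)–(f): forbidden (ΔS, ΔJ).
(b)–(c): forbidden (ΔS).
(b)–(d): forbidden (ΔS).
(b)–(e): forbidden (parity, ΔL).
(b)–(f): forbidden (parity, ΔS).
(c)–(d): forbidden (parity).
(c)–(e): forbidden (ΔS).
(c)–(f): allowed.
(d)–(e): forbidden (ΔS).
(d)–(f): allowed.
(e)–(f): forbidden (parity, ΔS).
Allowed pairs: 2 of 15.

2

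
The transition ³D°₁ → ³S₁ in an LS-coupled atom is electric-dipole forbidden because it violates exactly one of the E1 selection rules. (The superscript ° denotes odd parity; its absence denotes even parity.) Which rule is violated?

the ΔL = 0, ±1 rule

Reading off the term symbols: S 1→1, L 2→0, J 1→1, parity odd→even.
Parity must change: odd → even — ok.
ΔS = 0: S: 1 → 1 — ok.
ΔL = 0, ±1 (not L=0↔0): L: 2 → 0, ΔL = -2 — fails.
ΔJ = 0, ±1 (not J=0↔0): J: 1 → 1, ΔJ = +0 — ok.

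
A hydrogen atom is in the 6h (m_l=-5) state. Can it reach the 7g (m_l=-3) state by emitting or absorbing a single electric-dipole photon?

forbidden

Δl = 4 − 5 = -1; the E1 rule Δl = ±1 is ✓.
m_l: -5 → -3 (Δm_l = +2). |Δm_l| ≤ 1 ✗.
The transition is electric-dipole forbidden.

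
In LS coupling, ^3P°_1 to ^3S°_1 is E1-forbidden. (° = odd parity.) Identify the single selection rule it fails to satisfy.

Reading off the term symbols: S 1→1, L 1→0, J 1→1, parity odd→odd.
Parity must change: odd → odd — fails.
ΔS = 0: S: 1 → 1 — ok.
ΔL = 0, ±1 (not L=0↔0): L: 1 → 0, ΔL = -1 — ok.
ΔJ = 0, ±1 (not J=0↔0): J: 1 → 1, ΔJ = +0 — ok.

parity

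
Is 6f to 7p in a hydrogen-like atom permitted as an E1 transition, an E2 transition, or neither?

E2

Δl = 1 − 3 = -2; l_i + l_f = 4.
E1 (Δl = ±1): not satisfied.
E2 (Δl = 0,±2, l_i+l_f ≥ 2): satisfied.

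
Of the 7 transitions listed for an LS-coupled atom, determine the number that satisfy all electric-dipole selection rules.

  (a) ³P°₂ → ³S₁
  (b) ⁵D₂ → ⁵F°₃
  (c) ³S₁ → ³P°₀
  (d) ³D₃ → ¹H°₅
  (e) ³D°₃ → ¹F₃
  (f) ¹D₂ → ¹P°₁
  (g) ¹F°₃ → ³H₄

(a) allowed
(b) allowed
(c) allowed
(d) forbidden (ΔS, ΔL, ΔJ fail)
(e) forbidden (ΔS fails)
(f) allowed
(g) forbidden (ΔS, ΔL fail)
Total allowed: 4 of 7.

4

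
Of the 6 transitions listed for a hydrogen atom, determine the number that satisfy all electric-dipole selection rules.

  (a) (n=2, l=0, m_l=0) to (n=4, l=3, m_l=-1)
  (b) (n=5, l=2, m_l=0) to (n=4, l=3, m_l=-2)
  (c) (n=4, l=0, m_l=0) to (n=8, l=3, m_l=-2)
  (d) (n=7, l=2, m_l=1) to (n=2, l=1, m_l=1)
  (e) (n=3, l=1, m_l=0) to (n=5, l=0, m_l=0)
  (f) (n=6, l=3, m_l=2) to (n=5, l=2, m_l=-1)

2

(a) forbidden — Δl = +3 (E1 requires Δl = ±1)
(b) forbidden — Δm_l = -2 (E1 requires Δm_l = 0, ±1)
(c) forbidden — Δl = +3 (E1 requires Δl = ±1); Δm_l = -2 (E1 requires Δm_l = 0, ±1)
(d) allowed
(e) allowed
(f) forbidden — Δm_l = -3 (E1 requires Δm_l = 0, ±1)
Total allowed: 2 of 6.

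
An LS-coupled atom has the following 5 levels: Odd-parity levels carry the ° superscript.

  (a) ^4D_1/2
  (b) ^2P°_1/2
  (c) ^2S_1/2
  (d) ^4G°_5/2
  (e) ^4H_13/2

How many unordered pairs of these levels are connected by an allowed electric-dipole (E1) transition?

(a)–(b): forbidden (ΔS).
(a)–(c): forbidden (parity, ΔS, ΔL).
(a)–(d): forbidden (ΔL, ΔJ).
(a)–(e): forbidden (parity, ΔL, ΔJ).
(b)–(c): allowed.
(b)–(d): forbidden (parity, ΔS, ΔL, ΔJ).
(b)–(e): forbidden (ΔS, ΔL, ΔJ).
(c)–(d): forbidden (ΔS, ΔL, ΔJ).
(c)–(e): forbidden (parity, ΔS, ΔL, ΔJ).
(d)–(e): forbidden (ΔJ).
Allowed pairs: 1 of 10.

1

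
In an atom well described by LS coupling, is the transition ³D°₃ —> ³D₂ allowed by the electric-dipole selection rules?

Reading off the term symbols: S 1→1, L 2→2, J 3→2, parity odd→even.
ΔL = 0, ±1 (not L=0↔0): L: 2 → 2, ΔL = +0 — passes.
Parity must change: odd → even — passes.
ΔS = 0: S: 1 → 1 — passes.
ΔJ = 0, ±1 (not J=0↔0): J: 3 → 2, ΔJ = -1 — passes.
All four E1 rules are satisfied.

allowed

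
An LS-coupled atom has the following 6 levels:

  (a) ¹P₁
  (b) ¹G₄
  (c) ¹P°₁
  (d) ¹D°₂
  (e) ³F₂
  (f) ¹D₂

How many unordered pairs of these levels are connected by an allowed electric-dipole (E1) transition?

(a)–(b): forbidden (parity, ΔL, ΔJ).
(a)–(c): allowed.
(a)–(d): allowed.
(a)–(e): forbidden (parity, ΔS, ΔL).
(a)–(f): forbidden (parity).
(b)–(c): forbidden (ΔL, ΔJ).
(b)–(d): forbidden (ΔL, ΔJ).
(b)–(e): forbidden (parity, ΔS, ΔJ).
(b)–(f): forbidden (parity, ΔL, ΔJ).
(c)–(d): forbidden (parity).
(c)–(e): forbidden (ΔS, ΔL).
(c)–(f): allowed.
(d)–(e): forbidden (ΔS).
(d)–(f): allowed.
(e)–(f): forbidden (parity, ΔS).
Allowed pairs: 4 of 15.

4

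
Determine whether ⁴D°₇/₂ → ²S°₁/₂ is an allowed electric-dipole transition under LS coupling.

Initial level: S=3/2, L=2, J=7/2, parity odd. Final level: S=1/2, L=0, J=1/2, parity odd.
Parity must change: odd → odd — violated.
ΔS = 0: S: 3/2 → 1/2 — violated.
ΔL = 0, ±1 (not L=0↔0): L: 2 → 0, ΔL = -2 — violated.
ΔJ = 0, ±1 (not J=0↔0): J: 7/2 → 1/2, ΔJ = -3 — violated.
Rule(s) violated: parity, ΔS, ΔL, ΔJ.

forbidden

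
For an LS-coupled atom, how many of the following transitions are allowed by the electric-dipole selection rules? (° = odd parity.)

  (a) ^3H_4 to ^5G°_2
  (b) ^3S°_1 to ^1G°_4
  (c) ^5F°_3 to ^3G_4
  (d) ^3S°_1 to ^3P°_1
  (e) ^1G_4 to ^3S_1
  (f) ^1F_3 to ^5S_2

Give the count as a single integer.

0

(a) forbidden (ΔS, ΔJ fail)
(b) forbidden (parity, ΔS, ΔL, ΔJ fail)
(c) forbidden (ΔS fails)
(d) forbidden (parity fails)
(e) forbidden (parity, ΔS, ΔL, ΔJ fail)
(f) forbidden (parity, ΔS, ΔL fail)
Total allowed: 0 of 6.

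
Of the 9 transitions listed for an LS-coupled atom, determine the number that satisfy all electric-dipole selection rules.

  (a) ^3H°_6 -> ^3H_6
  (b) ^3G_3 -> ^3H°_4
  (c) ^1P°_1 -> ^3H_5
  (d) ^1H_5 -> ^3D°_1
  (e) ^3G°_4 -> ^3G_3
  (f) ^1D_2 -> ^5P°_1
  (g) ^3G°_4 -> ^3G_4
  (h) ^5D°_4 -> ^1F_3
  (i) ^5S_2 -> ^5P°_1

(a) allowed
(b) allowed
(c) forbidden (ΔS, ΔL, ΔJ fail)
(d) forbidden (ΔS, ΔL, ΔJ fail)
(e) allowed
(f) forbidden (ΔS fails)
(g) allowed
(h) forbidden (ΔS fails)
(i) allowed
Total allowed: 5 of 9.

5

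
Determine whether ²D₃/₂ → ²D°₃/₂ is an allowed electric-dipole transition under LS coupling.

Parity must change: even → odd — passes.
ΔS = 0: S: 1/2 → 1/2 — passes.
ΔL = 0, ±1 (not L=0↔0): L: 2 → 2, ΔL = +0 — passes.
ΔJ = 0, ±1 (not J=0↔0): J: 3/2 → 3/2, ΔJ = +0 — passes.
All four E1 rules are satisfied.

allowed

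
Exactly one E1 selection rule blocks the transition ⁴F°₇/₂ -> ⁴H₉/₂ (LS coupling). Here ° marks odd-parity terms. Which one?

Parity must change: odd → even — satisfied.
ΔS = 0: S: 3/2 → 3/2 — satisfied.
ΔL = 0, ±1 (not L=0↔0): L: 3 → 5, ΔL = +2 — violated.
ΔJ = 0, ±1 (not J=0↔0): J: 7/2 → 9/2, ΔJ = +1 — satisfied.

the ΔL = 0, ±1 rule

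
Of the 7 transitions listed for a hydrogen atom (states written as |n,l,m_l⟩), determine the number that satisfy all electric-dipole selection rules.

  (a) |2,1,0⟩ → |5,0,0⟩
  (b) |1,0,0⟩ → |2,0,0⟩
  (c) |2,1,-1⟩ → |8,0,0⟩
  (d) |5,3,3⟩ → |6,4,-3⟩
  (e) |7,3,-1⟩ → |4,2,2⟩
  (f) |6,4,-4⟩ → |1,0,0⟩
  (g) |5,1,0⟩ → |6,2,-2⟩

(a) allowed
(b) forbidden — Δl = +0 (E1 requires Δl = ±1)
(c) allowed
(d) forbidden — Δm_l = -6 (E1 requires Δm_l = 0, ±1)
(e) forbidden — Δm_l = +3 (E1 requires Δm_l = 0, ±1)
(f) forbidden — Δl = -4 (E1 requires Δl = ±1); Δm_l = +4 (E1 requires Δm_l = 0, ±1)
(g) forbidden — Δm_l = -2 (E1 requires Δm_l = 0, ±1)
Total allowed: 2 of 7.

2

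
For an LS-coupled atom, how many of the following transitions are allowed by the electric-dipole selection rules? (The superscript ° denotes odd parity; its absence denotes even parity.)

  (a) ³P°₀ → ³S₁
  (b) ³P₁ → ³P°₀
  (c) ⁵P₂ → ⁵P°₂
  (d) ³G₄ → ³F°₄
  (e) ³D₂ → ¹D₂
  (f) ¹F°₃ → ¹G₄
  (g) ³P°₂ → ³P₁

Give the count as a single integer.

6

(a) allowed
(b) allowed
(c) allowed
(d) allowed
(e) forbidden (parity, ΔS fail)
(f) allowed
(g) allowed
Total allowed: 6 of 7.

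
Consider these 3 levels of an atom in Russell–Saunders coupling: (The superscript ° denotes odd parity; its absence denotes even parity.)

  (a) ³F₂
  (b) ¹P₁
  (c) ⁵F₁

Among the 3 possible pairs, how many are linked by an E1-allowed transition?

(a)–(b): forbidden (parity, ΔS, ΔL).
(a)–(c): forbidden (parity, ΔS).
(b)–(c): forbidden (parity, ΔS, ΔL).
Allowed pairs: 0 of 3.

0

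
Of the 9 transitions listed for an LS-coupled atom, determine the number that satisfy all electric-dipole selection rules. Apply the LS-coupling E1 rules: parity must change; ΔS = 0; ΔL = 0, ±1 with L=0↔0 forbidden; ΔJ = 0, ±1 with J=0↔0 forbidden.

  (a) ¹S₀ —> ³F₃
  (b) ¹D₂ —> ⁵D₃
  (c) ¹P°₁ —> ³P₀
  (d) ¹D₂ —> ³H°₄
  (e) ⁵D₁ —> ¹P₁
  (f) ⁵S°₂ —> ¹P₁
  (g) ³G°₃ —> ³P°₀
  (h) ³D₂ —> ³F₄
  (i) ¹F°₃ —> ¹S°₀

(a) forbidden (parity, ΔS, ΔL, ΔJ fail)
(b) forbidden (parity, ΔS fail)
(c) forbidden (ΔS fails)
(d) forbidden (ΔS, ΔL, ΔJ fail)
(e) forbidden (parity, ΔS fail)
(f) forbidden (ΔS fails)
(g) forbidden (parity, ΔL, ΔJ fail)
(h) forbidden (parity, ΔJ fail)
(i) forbidden (parity, ΔL, ΔJ fail)
Total allowed: 0 of 9.

0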